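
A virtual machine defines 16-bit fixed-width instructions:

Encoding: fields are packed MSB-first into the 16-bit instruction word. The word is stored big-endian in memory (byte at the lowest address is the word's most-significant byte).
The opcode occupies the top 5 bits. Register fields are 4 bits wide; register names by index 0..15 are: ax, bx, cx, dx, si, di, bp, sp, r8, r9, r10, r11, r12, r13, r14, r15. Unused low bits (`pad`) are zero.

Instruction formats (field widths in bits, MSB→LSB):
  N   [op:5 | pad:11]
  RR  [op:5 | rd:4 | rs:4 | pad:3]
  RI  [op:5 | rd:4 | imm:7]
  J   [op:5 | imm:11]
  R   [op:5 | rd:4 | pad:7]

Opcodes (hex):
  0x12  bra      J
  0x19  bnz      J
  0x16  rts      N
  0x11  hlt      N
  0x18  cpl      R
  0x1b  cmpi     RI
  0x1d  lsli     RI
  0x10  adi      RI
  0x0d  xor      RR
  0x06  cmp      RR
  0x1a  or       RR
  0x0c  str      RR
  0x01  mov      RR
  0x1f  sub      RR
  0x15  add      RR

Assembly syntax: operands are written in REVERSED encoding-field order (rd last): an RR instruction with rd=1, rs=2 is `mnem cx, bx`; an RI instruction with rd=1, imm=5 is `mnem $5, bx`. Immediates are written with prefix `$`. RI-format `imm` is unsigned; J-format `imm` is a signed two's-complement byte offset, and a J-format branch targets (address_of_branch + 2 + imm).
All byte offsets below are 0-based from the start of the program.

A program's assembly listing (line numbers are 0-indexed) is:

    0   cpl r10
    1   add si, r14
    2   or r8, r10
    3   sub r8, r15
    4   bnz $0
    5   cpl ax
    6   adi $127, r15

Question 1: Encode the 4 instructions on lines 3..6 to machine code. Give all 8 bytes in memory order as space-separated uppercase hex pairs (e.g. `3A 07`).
line 3 (sub): pack op=0x1f:5|rd=15:4|rs=8:4|pad=0:3 = 0xffc0; big→ ff c0
line 4 (bnz): pack op=0x19:5|imm=0:11 = 0xc800; big→ c8 00
line 5 (cpl): pack op=0x18:5|rd=0:4|pad=0:7 = 0xc000; big→ c0 00
line 6 (adi): pack op=0x10:5|rd=15:4|imm=127:7 = 0x87ff; big→ 87 ff

FF C0 C8 00 C0 00 87 FF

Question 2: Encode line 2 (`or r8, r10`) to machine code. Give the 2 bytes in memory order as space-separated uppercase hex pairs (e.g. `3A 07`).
L2: or op=0x1a:5|rd=10:4|rs=8:4|pad=0:3 ⇒ 0xd540 ⇒ big d5 40

D5 40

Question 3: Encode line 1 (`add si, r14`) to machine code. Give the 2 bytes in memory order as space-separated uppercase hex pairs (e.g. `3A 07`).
L1: add op=0x15:5|rd=14:4|rs=4:4|pad=0:3 ⇒ 0xaf20 ⇒ big af 20

AF 20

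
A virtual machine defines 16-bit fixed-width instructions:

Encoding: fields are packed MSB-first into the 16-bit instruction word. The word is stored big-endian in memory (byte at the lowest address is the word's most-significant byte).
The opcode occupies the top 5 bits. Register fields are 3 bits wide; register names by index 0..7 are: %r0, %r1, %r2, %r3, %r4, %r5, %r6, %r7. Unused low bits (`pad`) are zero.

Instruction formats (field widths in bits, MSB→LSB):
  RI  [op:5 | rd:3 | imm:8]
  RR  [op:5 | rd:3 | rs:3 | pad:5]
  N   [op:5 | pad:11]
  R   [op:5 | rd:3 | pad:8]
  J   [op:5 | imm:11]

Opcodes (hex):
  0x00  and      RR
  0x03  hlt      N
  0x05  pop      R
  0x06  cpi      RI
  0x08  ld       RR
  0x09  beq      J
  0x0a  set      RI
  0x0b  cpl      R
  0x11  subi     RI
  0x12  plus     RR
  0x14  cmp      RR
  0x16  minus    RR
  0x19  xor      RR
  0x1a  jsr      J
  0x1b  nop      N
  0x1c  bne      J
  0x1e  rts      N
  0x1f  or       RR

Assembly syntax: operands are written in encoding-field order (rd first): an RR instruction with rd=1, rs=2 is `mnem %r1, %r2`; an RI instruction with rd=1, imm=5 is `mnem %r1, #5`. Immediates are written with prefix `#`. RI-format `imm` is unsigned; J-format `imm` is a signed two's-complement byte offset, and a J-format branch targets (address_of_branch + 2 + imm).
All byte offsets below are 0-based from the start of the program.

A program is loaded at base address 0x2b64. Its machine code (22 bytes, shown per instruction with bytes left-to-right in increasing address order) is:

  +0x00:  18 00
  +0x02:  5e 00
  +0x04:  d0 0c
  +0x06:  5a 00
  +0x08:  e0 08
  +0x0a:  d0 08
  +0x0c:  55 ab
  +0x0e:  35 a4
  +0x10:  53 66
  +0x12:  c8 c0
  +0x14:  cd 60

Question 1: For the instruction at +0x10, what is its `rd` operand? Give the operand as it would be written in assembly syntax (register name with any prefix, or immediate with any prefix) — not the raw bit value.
%r3

@+10  big-endian(53 66) = 0x5366
  opcode bits[15:11]=0xa: set/RI
  [10:8] rd=3 = %r3
  [7:0] imm=102 = #102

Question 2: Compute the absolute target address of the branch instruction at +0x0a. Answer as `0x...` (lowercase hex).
+0x0a: d0 08 ⇒ word 0xd008 (big)
  top 5b → 0x1a → jsr [J]
  imm@[10:0]=0x8 ⇒ #8
  target = base 0x2b64 + off 0x0a + 2 + imm 8 = 0x2b78

0x2b78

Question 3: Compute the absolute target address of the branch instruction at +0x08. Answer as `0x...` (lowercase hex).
0x2b76

[08] e0 08 → 0xe008
  op=0xe008>>11=0x1c ⇒ bne (J)
  imm: (w>>0)&0x7ff=0x8 → #8
  target = base 0x2b64 + off 0x08 + 2 + imm 8 = 0x2b76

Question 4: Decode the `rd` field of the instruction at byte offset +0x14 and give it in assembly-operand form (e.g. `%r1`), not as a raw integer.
%r5

off 0x14: read cd 60 as big → 0xcd60
  opcode bits[15:11]=0x19: xor/RR
  rd@[10:8]=0x5 ⇒ %r5
  rs@[7:5]=0x3 ⇒ %r3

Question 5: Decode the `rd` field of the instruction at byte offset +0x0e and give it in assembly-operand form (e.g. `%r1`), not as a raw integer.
%r5

off 0x0e: read 35 a4 as big → 0x35a4
  opcode bits[15:11]=0x6: cpi/RI
  [10:8] rd=5 = %r5
  [7:0] imm=164 = #164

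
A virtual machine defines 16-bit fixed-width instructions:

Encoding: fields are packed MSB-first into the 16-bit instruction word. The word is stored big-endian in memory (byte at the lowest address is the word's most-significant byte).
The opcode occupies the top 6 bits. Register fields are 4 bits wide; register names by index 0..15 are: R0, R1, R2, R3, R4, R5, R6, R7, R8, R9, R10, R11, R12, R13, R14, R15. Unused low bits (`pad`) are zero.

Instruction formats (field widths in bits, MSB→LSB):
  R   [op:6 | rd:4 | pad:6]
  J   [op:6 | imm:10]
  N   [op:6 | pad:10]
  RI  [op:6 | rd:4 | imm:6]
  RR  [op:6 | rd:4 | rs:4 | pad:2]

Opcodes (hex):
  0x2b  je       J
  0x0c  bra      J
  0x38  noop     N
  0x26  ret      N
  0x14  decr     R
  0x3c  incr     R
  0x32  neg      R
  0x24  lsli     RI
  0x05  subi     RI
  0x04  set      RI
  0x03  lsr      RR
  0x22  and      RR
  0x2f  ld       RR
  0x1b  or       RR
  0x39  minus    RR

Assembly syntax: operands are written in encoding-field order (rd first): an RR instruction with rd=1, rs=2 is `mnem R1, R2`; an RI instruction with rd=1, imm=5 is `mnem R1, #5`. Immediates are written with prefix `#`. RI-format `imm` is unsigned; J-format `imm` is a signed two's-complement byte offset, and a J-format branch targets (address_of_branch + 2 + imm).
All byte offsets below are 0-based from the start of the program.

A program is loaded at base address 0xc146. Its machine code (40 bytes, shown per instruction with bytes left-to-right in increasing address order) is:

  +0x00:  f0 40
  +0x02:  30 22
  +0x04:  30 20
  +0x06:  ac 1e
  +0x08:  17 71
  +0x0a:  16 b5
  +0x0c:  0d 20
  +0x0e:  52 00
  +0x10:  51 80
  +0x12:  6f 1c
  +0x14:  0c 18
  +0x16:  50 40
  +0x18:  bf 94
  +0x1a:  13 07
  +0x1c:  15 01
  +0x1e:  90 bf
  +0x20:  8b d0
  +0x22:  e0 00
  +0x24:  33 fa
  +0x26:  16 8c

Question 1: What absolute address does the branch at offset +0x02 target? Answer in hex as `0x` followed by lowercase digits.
+0x02: 30 22 ⇒ word 0x3022 (big)
  top 6b → 0xc → bra [J]
  [9:0] imm=34 = #34
  target = base 0xc146 + off 0x02 + 2 + imm 34 = 0xc16c

0xc16c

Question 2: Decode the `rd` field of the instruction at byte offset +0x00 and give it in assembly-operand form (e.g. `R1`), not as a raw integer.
@+00  big-endian(f0 40) = 0xf040
  top 6b → 0x3c → incr [R]
  rd: (w>>6)&0xf=0x1 → R1

R1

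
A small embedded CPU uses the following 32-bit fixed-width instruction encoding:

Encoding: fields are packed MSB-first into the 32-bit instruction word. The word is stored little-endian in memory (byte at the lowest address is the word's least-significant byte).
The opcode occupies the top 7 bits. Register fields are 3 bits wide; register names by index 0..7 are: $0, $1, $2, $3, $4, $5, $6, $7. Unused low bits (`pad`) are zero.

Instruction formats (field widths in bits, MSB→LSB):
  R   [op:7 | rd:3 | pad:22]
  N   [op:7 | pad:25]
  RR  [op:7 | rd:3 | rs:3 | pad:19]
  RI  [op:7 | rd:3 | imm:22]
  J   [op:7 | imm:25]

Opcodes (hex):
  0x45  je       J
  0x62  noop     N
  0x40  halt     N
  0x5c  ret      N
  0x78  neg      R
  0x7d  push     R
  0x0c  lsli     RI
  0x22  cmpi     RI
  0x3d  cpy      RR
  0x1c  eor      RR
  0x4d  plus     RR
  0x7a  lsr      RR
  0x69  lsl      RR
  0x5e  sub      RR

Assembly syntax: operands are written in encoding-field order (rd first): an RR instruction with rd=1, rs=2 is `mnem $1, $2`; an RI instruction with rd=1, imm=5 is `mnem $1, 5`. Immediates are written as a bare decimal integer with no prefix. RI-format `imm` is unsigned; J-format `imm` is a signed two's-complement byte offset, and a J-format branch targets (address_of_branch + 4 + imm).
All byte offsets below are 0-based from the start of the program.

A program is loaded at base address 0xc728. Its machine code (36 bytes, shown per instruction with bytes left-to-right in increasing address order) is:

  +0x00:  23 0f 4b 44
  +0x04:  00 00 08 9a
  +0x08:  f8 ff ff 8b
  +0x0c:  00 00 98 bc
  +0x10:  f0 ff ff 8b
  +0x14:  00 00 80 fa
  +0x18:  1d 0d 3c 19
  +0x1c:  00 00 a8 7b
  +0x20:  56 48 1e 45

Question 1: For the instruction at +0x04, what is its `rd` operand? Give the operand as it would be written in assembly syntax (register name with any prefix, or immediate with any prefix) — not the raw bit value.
$0

+0x04: 00 00 08 9a ⇒ word 0x9a080000 (little)
  opcode bits[31:25]=0x4d: plus/RR
  rd: (w>>22)&0x7=0x0 → $0
  rs: (w>>19)&0x7=0x1 → $1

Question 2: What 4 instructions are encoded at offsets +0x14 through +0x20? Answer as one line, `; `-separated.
+0x14: 00 00 80 fa ⇒ word 0xfa800000 (little)
  op=0xfa800000>>25=0x7d ⇒ push (R)
  [24:22] rd=2 = $2
+0x18: 1d 0d 3c 19 ⇒ word 0x193c0d1d (little)
  op=0x193c0d1d>>25=0xc ⇒ lsli (RI)
  [24:22] rd=4 = $4
  [21:0] imm=3935517 = 3935517
+0x1c: 00 00 a8 7b ⇒ word 0x7ba80000 (little)
  op=0x7ba80000>>25=0x3d ⇒ cpy (RR)
  [24:22] rd=6 = $6
  [21:19] rs=5 = $5
+0x20: 56 48 1e 45 ⇒ word 0x451e4856 (little)
  op=0x451e4856>>25=0x22 ⇒ cmpi (RI)
  [24:22] rd=4 = $4
  [21:0] imm=1984598 = 1984598

push $2; lsli $4, 3935517; cpy $6, $5; cmpi $4, 1984598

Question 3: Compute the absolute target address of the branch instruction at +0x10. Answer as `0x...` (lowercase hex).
[10] f0 ff ff 8b → 0x8bfffff0
  opcode bits[31:25]=0x45: je/J
  imm@[24:0]=0x1fffff0 (s25→-16) ⇒ -16
  target = base 0xc728 + off 0x10 + 4 + imm -16 = 0xc72c

0xc72c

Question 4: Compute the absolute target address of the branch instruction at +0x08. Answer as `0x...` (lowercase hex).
0xc72c

off 0x08: read f8 ff ff 8b as little → 0x8bfffff8
  opcode bits[31:25]=0x45: je/J
  imm@[24:0]=0x1fffff8 (s25→-8) ⇒ -8
  target = base 0xc728 + off 0x08 + 4 + imm -8 = 0xc72c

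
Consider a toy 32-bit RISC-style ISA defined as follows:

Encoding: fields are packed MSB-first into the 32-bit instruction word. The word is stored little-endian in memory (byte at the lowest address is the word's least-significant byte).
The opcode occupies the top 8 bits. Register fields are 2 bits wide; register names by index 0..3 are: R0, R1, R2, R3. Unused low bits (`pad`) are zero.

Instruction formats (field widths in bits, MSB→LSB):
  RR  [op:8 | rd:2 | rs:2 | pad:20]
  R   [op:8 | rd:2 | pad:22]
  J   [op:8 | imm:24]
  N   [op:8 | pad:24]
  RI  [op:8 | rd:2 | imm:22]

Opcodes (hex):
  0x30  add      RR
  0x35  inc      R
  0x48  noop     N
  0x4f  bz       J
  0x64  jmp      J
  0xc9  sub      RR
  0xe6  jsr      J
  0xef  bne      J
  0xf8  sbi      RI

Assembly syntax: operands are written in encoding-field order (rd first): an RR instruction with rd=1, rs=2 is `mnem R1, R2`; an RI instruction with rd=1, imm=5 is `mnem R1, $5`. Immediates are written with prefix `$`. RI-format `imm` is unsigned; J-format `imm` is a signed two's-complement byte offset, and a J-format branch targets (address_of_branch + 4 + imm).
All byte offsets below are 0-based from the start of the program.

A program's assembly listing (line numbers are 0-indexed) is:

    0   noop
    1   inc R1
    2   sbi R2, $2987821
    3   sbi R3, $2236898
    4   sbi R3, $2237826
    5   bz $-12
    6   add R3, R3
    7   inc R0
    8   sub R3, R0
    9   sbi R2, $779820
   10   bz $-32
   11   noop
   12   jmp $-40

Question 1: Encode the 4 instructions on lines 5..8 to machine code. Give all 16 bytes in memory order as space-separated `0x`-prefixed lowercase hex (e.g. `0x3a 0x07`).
L5: bz op=0x4f:8|imm=-12:24 ⇒ 0x4ffffff4 ⇒ little f4 ff ff 4f
L6: add op=0x30:8|rd=3:2|rs=3:2|pad=0:20 ⇒ 0x30f00000 ⇒ little 00 00 f0 30
L7: inc op=0x35:8|rd=0:2|pad=0:22 ⇒ 0x35000000 ⇒ little 00 00 00 35
L8: sub op=0xc9:8|rd=3:2|rs=0:2|pad=0:20 ⇒ 0xc9c00000 ⇒ little 00 00 c0 c9

0xf4 0xff 0xff 0x4f 0x00 0x00 0xf0 0x30 0x00 0x00 0x00 0x35 0x00 0x00 0xc0 0xc9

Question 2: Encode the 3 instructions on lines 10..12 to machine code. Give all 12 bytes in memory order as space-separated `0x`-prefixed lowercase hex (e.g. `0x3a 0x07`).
10. bz fields op=0x4f:8|imm=-32:24 → word 4fffffe0h → e0 ff ff 4f
11. noop fields op=0x48:8|pad=0:24 → word 48000000h → 00 00 00 48
12. jmp fields op=0x64:8|imm=-40:24 → word 64ffffd8h → d8 ff ff 64

0xe0 0xff 0xff 0x4f 0x00 0x00 0x00 0x48 0xd8 0xff 0xff 0x64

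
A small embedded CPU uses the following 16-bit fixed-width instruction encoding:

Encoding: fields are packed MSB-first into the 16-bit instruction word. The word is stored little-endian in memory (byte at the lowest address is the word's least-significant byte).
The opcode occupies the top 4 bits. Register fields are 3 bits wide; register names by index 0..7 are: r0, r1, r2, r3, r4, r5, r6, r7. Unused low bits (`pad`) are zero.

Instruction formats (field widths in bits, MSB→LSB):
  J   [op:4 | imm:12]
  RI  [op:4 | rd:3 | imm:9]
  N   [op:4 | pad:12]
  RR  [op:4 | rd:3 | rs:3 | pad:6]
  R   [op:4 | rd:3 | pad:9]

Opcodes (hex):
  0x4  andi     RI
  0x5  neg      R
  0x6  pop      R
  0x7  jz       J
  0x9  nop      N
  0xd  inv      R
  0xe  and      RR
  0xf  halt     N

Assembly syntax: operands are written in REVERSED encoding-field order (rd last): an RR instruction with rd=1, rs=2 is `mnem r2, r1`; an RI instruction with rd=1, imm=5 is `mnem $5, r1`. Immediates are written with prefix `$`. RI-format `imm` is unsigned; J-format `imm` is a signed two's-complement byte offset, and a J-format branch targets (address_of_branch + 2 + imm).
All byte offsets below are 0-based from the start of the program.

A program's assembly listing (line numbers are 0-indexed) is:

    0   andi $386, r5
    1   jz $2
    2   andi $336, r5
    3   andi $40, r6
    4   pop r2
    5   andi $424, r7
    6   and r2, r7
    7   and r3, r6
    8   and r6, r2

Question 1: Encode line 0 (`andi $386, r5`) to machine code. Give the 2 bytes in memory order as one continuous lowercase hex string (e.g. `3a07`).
824b

line 0 (andi): pack op=0x4:4|rd=5:3|imm=386:9 = 0x4b82; little→ 82 4b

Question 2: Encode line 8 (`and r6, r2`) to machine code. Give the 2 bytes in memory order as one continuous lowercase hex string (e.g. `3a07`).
L8: and op=0xe:4|rd=2:3|rs=6:3|pad=0:6 ⇒ 0xe580 ⇒ little 80 e5

80e5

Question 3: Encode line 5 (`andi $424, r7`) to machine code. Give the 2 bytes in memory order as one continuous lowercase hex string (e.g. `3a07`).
5. andi fields op=0x4:4|rd=7:3|imm=424:9 → word 4fa8h → a8 4f

a84f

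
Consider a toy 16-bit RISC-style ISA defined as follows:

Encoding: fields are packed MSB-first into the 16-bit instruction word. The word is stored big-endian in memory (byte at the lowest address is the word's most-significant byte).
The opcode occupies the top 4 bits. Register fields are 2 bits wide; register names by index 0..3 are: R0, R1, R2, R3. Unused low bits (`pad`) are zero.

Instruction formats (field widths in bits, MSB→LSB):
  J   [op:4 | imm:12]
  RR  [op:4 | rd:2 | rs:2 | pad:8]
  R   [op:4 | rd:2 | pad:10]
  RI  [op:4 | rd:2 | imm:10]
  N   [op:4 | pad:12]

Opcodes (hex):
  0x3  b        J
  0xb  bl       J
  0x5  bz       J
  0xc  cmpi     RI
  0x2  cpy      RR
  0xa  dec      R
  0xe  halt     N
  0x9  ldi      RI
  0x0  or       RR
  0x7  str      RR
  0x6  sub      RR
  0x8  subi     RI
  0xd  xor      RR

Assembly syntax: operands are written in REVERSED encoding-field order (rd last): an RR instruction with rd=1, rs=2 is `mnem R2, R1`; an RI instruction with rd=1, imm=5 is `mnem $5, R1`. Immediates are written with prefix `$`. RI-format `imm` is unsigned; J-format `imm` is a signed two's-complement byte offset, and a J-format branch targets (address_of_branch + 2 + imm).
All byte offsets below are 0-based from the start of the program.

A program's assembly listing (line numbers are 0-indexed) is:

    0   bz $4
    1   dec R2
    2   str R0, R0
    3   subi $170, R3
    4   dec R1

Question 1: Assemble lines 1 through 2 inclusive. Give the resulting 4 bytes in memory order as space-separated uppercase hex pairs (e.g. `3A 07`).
A8 00 70 00

L1: dec op=0xa:4|rd=2:2|pad=0:10 ⇒ 0xa800 ⇒ big a8 00
L2: str op=0x7:4|rd=0:2|rs=0:2|pad=0:8 ⇒ 0x7000 ⇒ big 70 00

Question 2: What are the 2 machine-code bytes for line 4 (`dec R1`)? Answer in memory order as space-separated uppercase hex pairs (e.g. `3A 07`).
A4 00

4. dec fields op=0xa:4|rd=1:2|pad=0:10 → word a400h → a4 00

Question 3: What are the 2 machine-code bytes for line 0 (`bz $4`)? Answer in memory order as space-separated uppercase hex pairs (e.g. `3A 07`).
50 04

L0: bz op=0x5:4|imm=4:12 ⇒ 0x5004 ⇒ big 50 04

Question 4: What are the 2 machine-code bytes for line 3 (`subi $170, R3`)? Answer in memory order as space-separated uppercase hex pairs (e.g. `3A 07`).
L3: subi op=0x8:4|rd=3:2|imm=170:10 ⇒ 0x8caa ⇒ big 8c aa

8C AA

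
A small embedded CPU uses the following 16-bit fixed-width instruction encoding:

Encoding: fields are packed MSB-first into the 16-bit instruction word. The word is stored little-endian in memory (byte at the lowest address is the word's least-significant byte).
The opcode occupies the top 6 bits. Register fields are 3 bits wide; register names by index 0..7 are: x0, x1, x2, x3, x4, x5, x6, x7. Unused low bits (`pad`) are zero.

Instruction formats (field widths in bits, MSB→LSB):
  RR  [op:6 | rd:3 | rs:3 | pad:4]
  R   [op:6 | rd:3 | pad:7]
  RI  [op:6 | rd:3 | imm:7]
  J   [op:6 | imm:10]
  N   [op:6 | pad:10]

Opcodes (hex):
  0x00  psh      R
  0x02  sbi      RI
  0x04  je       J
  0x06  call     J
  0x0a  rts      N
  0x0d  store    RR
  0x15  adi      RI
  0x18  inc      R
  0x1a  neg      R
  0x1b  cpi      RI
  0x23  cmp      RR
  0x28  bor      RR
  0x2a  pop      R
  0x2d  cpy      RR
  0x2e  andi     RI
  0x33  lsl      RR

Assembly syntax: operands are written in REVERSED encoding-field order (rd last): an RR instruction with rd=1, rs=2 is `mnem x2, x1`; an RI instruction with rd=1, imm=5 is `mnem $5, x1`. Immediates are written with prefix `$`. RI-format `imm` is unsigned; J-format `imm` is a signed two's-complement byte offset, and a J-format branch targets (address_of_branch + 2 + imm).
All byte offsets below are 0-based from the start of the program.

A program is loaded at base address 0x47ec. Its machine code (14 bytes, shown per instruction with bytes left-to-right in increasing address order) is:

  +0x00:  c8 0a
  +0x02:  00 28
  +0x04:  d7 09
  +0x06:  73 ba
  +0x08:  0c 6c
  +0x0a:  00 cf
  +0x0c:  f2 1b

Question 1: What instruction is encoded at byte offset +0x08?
cpi $12, x0

off 0x08: read 0c 6c as little → 0x6c0c
  op=0x6c0c>>10=0x1b ⇒ cpi (RI)
  [9:7] rd=0 = x0
  [6:0] imm=12 = $12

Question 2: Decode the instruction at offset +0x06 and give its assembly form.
andi $115, x4

off 0x06: read 73 ba as little → 0xba73
  op=0xba73>>10=0x2e ⇒ andi (RI)
  rd: (w>>7)&0x7=0x4 → x4
  imm: (w>>0)&0x7f=0x73 → $115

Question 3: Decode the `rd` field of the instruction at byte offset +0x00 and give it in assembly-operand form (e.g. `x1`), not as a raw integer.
x5

[00] c8 0a → 0x0ac8
  op=0x0ac8>>10=0x2 ⇒ sbi (RI)
  rd: (w>>7)&0x7=0x5 → x5
  imm: (w>>0)&0x7f=0x48 → $72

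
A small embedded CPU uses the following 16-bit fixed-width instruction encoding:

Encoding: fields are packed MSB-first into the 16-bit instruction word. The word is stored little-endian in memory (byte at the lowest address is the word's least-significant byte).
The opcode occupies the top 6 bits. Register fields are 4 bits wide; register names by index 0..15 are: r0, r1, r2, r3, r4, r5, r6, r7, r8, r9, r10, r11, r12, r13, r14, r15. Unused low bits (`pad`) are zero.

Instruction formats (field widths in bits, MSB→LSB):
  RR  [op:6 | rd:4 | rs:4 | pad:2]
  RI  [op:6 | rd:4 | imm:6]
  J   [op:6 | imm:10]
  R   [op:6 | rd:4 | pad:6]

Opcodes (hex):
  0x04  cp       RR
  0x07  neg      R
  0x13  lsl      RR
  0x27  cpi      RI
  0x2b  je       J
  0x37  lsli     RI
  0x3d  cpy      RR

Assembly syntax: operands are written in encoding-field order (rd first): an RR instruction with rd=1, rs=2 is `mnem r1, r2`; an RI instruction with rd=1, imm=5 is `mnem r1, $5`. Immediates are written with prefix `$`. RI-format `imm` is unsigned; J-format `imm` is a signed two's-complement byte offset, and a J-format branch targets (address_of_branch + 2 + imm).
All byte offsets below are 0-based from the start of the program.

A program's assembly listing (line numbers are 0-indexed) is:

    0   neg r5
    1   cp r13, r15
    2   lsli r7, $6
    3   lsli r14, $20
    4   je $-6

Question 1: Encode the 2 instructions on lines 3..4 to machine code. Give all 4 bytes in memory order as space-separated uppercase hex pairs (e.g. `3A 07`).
L3: lsli op=0x37:6|rd=14:4|imm=20:6 ⇒ 0xdf94 ⇒ little 94 df
L4: je op=0x2b:6|imm=-6:10 ⇒ 0xaffa ⇒ little fa af

94 DF FA AF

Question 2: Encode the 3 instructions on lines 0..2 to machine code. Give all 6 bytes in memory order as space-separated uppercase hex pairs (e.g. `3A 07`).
L0: neg op=0x7:6|rd=5:4|pad=0:6 ⇒ 0x1d40 ⇒ little 40 1d
L1: cp op=0x4:6|rd=13:4|rs=15:4|pad=0:2 ⇒ 0x137c ⇒ little 7c 13
L2: lsli op=0x37:6|rd=7:4|imm=6:6 ⇒ 0xddc6 ⇒ little c6 dd

40 1D 7C 13 C6 DD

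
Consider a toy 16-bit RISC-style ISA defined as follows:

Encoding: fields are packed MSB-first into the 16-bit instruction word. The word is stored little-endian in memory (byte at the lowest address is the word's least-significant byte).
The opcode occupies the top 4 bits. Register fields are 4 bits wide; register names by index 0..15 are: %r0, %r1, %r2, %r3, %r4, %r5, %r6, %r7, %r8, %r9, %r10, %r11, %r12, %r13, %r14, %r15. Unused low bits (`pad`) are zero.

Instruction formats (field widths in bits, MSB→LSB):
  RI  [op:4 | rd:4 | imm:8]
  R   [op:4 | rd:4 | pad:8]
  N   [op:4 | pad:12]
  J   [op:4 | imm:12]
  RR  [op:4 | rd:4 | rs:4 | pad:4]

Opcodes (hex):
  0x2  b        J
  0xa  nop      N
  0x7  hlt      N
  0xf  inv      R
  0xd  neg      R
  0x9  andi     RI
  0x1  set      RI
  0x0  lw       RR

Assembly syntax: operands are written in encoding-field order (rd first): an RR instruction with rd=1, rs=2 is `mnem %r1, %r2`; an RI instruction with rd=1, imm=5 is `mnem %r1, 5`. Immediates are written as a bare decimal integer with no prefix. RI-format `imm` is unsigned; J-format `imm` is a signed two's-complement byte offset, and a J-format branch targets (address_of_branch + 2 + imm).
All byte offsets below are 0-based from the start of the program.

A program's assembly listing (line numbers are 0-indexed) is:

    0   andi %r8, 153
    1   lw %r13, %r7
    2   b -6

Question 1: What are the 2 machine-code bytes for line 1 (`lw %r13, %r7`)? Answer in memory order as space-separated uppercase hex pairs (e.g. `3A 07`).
1. lw fields op=0x0:4|rd=13:4|rs=7:4|pad=0:4 → word 0d70h → 70 0d

70 0D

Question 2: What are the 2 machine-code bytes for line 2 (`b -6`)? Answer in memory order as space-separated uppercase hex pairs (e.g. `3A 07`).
FA 2F

2. b fields op=0x2:4|imm=-6:12 → word 2ffah → fa 2f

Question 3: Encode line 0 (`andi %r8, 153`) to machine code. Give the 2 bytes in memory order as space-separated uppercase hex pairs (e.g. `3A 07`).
99 98

line 0 (andi): pack op=0x9:4|rd=8:4|imm=153:8 = 0x9899; little→ 99 98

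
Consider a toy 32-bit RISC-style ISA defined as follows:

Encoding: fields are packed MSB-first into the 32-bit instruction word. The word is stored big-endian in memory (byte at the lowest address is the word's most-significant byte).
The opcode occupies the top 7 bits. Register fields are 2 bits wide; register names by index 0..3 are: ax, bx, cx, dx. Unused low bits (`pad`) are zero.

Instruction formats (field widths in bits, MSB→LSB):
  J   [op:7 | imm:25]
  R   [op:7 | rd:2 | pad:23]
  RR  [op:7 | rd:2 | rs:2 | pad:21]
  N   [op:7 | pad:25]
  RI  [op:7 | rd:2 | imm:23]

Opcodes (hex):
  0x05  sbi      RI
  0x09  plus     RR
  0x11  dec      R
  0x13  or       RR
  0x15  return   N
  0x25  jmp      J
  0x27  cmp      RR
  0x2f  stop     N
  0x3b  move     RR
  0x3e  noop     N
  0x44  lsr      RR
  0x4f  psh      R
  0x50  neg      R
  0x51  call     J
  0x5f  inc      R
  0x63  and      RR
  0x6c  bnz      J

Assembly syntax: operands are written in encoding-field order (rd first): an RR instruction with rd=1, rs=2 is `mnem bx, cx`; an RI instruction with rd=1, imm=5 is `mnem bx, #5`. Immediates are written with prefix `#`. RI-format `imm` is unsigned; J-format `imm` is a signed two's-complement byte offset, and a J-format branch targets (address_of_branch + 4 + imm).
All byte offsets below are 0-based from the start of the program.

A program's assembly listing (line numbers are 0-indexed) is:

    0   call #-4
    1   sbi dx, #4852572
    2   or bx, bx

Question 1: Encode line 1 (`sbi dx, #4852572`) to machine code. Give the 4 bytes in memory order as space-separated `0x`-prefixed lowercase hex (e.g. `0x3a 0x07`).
line 1 (sbi): pack op=0x5:7|rd=3:2|imm=4852572:23 = 0x0bca0b5c; big→ 0b ca 0b 5c

0x0b 0xca 0x0b 0x5c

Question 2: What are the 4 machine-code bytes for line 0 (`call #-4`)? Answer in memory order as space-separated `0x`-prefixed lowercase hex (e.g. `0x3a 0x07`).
0xa3 0xff 0xff 0xfc

L0: call op=0x51:7|imm=-4:25 ⇒ 0xa3fffffc ⇒ big a3 ff ff fc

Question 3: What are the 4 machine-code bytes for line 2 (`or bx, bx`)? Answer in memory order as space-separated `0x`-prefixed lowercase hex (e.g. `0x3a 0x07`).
2. or fields op=0x13:7|rd=1:2|rs=1:2|pad=0:21 → word 26a00000h → 26 a0 00 00

0x26 0xa0 0x00 0x00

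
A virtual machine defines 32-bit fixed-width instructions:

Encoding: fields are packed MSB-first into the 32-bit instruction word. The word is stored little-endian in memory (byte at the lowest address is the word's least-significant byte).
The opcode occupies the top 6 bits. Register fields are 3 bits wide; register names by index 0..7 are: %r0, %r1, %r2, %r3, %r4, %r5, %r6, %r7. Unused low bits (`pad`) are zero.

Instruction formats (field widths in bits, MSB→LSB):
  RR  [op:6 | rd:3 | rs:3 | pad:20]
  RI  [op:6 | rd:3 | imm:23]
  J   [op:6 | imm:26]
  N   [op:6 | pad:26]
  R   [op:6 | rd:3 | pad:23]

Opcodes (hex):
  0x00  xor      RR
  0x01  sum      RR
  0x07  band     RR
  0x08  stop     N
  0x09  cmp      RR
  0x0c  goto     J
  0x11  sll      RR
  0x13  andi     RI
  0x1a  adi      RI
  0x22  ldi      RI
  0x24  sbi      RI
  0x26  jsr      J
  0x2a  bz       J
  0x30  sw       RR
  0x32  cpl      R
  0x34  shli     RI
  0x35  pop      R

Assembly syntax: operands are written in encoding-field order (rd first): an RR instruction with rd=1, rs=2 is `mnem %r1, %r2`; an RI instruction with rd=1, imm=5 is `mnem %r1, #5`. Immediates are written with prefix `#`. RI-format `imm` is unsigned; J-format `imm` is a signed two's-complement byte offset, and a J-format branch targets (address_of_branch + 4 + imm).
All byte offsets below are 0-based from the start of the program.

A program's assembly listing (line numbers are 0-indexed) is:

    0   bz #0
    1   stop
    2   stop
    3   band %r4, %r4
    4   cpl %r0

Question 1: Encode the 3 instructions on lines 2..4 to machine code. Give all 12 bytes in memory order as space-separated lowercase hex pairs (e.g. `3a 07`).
L2: stop op=0x8:6|pad=0:26 ⇒ 0x20000000 ⇒ little 00 00 00 20
L3: band op=0x7:6|rd=4:3|rs=4:3|pad=0:20 ⇒ 0x1e400000 ⇒ little 00 00 40 1e
L4: cpl op=0x32:6|rd=0:3|pad=0:23 ⇒ 0xc8000000 ⇒ little 00 00 00 c8

00 00 00 20 00 00 40 1e 00 00 00 c8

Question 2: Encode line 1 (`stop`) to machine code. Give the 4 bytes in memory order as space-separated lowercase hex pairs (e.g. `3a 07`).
line 1 (stop): pack op=0x8:6|pad=0:26 = 0x20000000; little→ 00 00 00 20

00 00 00 20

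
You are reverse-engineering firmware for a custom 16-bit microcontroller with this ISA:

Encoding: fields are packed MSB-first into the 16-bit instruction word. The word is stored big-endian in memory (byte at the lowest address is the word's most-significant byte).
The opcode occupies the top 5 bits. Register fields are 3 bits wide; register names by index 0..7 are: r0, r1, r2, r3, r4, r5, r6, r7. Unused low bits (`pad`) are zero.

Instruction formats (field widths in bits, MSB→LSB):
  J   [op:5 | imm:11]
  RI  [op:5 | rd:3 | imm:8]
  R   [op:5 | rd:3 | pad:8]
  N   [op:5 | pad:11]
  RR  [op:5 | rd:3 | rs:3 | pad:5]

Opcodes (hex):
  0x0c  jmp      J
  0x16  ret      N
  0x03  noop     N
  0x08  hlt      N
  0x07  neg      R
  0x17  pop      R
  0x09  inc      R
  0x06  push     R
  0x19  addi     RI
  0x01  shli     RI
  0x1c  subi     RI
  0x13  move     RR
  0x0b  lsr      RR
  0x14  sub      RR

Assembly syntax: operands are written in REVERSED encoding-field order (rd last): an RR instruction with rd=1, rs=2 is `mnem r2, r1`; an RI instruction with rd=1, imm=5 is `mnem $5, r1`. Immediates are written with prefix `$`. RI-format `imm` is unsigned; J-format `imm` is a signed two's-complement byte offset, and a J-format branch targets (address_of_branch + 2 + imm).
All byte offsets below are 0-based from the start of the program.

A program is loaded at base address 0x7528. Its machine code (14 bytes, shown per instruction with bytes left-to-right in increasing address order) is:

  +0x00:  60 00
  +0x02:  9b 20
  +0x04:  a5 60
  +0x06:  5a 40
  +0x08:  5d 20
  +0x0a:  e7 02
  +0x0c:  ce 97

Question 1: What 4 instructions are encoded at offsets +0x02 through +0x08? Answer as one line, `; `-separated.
[02] 9b 20 → 0x9b20
  opcode bits[15:11]=0x13: move/RR
  [10:8] rd=3 = r3
  [7:5] rs=1 = r1
[04] a5 60 → 0xa560
  opcode bits[15:11]=0x14: sub/RR
  [10:8] rd=5 = r5
  [7:5] rs=3 = r3
[06] 5a 40 → 0x5a40
  opcode bits[15:11]=0xb: lsr/RR
  [10:8] rd=2 = r2
  [7:5] rs=2 = r2
[08] 5d 20 → 0x5d20
  opcode bits[15:11]=0xb: lsr/RR
  [10:8] rd=5 = r5
  [7:5] rs=1 = r1

move r1, r3; sub r3, r5; lsr r2, r2; lsr r1, r5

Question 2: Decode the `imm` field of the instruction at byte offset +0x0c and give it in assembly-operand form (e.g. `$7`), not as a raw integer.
$151

@+0c  big-endian(ce 97) = 0xce97
  op=0xce97>>11=0x19 ⇒ addi (RI)
  rd: (w>>8)&0x7=0x6 → r6
  imm: (w>>0)&0xff=0x97 → $151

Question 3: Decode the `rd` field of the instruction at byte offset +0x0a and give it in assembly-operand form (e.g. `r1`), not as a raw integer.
r7

+0x0a: e7 02 ⇒ word 0xe702 (big)
  op=0xe702>>11=0x1c ⇒ subi (RI)
  [10:8] rd=7 = r7
  [7:0] imm=2 = $2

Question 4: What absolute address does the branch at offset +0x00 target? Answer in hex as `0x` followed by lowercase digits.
0x752a

off 0x00: read 60 00 as big → 0x6000
  top 5b → 0xc → jmp [J]
  [10:0] imm=0 = $0
  target = base 0x7528 + off 0x00 + 2 + imm 0 = 0x752a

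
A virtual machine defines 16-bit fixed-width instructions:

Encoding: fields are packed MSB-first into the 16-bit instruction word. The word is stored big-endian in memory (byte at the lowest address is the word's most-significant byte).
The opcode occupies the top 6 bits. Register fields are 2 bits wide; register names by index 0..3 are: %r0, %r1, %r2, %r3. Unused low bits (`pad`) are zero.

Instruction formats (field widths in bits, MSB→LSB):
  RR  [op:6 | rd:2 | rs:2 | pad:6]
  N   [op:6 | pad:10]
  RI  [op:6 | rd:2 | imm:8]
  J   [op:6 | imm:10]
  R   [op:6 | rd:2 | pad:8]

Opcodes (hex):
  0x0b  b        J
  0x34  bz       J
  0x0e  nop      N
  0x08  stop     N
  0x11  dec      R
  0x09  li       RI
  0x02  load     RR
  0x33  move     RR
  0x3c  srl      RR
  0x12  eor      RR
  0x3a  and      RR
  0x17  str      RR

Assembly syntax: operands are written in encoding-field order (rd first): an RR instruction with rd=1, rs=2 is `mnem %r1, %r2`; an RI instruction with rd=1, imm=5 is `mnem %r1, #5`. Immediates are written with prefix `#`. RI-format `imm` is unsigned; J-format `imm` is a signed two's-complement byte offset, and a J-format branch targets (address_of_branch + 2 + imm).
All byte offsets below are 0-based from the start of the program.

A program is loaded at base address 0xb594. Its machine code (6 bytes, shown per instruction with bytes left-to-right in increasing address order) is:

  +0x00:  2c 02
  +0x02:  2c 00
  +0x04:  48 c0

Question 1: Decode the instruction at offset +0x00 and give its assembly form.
+0x00: 2c 02 ⇒ word 0x2c02 (big)
  opcode bits[15:10]=0xb: b/J
  imm: (w>>0)&0x3ff=0x2 → #2

b #2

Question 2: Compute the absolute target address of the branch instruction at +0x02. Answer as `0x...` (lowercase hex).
off 0x02: read 2c 00 as big → 0x2c00
  op=0x2c00>>10=0xb ⇒ b (J)
  imm@[9:0]=0x0 ⇒ #0
  target = base 0xb594 + off 0x02 + 2 + imm 0 = 0xb598

0xb598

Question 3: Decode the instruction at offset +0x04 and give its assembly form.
[04] 48 c0 → 0x48c0
  opcode bits[15:10]=0x12: eor/RR
  rd: (w>>8)&0x3=0x0 → %r0
  rs: (w>>6)&0x3=0x3 → %r3

eor %r0, %r3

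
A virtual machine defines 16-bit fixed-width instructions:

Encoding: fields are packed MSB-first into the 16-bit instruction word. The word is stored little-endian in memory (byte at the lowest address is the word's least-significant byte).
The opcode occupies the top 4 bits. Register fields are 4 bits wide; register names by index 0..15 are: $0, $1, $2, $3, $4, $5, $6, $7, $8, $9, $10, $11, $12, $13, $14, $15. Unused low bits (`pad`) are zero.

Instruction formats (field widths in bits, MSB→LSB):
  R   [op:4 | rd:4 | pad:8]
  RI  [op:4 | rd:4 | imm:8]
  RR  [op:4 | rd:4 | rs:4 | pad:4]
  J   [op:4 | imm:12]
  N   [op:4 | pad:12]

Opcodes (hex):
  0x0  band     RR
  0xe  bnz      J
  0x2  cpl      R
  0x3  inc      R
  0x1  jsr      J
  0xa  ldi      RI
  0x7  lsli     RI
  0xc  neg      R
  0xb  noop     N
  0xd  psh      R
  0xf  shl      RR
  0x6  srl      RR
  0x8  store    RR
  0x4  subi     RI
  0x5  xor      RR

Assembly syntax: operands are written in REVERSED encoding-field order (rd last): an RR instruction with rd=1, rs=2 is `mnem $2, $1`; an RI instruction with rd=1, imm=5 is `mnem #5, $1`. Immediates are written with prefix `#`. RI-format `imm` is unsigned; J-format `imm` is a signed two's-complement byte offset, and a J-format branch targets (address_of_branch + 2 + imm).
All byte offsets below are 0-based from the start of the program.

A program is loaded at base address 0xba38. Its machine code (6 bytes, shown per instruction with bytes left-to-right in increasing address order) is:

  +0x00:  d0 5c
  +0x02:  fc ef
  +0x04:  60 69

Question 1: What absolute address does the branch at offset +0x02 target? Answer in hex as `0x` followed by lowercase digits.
@+02  little-endian(fc ef) = 0xeffc
  top 4b → 0xe → bnz [J]
  imm@[11:0]=0xffc (s12→-4) ⇒ #-4
  target = base 0xba38 + off 0x02 + 2 + imm -4 = 0xba38

0xba38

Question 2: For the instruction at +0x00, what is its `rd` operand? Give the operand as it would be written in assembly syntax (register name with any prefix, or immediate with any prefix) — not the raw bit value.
$12

+0x00: d0 5c ⇒ word 0x5cd0 (little)
  top 4b → 0x5 → xor [RR]
  rd@[11:8]=0xc ⇒ $12
  rs@[7:4]=0xd ⇒ $13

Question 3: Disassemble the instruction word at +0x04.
srl $6, $9

[04] 60 69 → 0x6960
  opcode bits[15:12]=0x6: srl/RR
  rd: (w>>8)&0xf=0x9 → $9
  rs: (w>>4)&0xf=0x6 → $6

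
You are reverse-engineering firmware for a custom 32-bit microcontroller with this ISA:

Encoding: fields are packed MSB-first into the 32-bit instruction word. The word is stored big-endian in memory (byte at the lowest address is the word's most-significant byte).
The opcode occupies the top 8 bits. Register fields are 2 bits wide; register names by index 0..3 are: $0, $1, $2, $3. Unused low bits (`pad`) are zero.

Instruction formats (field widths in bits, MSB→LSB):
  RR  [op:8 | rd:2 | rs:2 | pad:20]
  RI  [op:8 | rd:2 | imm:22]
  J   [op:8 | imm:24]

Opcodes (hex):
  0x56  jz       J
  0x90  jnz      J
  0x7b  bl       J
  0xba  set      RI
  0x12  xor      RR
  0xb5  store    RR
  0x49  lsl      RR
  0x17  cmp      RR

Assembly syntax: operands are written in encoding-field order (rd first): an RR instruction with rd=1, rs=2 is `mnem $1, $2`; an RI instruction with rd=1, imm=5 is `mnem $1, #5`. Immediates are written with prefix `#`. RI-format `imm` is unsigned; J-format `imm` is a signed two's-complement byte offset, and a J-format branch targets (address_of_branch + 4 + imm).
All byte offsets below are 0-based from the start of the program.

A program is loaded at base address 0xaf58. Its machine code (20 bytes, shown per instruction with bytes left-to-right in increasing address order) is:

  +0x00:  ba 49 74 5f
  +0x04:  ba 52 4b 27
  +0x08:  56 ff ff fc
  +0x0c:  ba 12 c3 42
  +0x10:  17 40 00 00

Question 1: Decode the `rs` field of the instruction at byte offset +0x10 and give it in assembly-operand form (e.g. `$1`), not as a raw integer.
$0

+0x10: 17 40 00 00 ⇒ word 0x17400000 (big)
  op=0x17400000>>24=0x17 ⇒ cmp (RR)
  rd@[23:22]=0x1 ⇒ $1
  rs@[21:20]=0x0 ⇒ $0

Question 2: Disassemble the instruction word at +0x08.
jz #-4

@+08  big-endian(56 ff ff fc) = 0x56fffffc
  op=0x56fffffc>>24=0x56 ⇒ jz (J)
  imm: (w>>0)&0xffffff=0xfffffc (s24→-4) → #-4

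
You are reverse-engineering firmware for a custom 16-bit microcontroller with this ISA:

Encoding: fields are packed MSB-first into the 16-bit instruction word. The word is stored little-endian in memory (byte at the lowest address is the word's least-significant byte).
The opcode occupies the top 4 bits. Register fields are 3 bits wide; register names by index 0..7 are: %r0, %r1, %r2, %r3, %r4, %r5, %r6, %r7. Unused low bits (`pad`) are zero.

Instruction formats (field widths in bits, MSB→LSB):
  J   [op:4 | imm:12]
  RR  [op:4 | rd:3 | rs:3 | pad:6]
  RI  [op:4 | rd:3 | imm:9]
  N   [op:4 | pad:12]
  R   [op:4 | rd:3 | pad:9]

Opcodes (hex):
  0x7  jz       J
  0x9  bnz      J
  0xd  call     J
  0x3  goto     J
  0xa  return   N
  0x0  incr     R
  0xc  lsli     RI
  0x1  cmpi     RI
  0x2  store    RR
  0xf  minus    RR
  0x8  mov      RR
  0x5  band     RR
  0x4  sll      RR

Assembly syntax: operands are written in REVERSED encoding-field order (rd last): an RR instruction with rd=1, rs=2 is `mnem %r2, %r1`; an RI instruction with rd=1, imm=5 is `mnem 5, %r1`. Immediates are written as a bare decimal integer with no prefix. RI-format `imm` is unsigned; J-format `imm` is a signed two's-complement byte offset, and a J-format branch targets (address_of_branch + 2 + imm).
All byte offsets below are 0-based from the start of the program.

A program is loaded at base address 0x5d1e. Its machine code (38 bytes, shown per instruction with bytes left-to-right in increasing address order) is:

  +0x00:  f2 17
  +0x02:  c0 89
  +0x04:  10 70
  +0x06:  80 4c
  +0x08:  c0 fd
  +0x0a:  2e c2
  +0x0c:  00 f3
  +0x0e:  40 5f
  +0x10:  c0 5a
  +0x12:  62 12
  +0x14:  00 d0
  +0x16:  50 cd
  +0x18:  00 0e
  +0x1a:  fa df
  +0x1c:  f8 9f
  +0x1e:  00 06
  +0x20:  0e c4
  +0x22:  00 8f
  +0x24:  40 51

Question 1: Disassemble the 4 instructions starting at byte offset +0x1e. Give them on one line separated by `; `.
incr %r3; lsli 14, %r2; mov %r4, %r7; band %r5, %r0

@+1e  little-endian(00 06) = 0x0600
  opcode bits[15:12]=0x0: incr/R
  rd@[11:9]=0x3 ⇒ %r3
@+20  little-endian(0e c4) = 0xc40e
  opcode bits[15:12]=0xc: lsli/RI
  rd@[11:9]=0x2 ⇒ %r2
  imm@[8:0]=0xe ⇒ 14
@+22  little-endian(00 8f) = 0x8f00
  opcode bits[15:12]=0x8: mov/RR
  rd@[11:9]=0x7 ⇒ %r7
  rs@[8:6]=0x4 ⇒ %r4
@+24  little-endian(40 51) = 0x5140
  opcode bits[15:12]=0x5: band/RR
  rd@[11:9]=0x0 ⇒ %r0
  rs@[8:6]=0x5 ⇒ %r5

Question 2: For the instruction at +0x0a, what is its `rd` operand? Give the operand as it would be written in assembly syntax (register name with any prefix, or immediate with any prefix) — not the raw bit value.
%r1

+0x0a: 2e c2 ⇒ word 0xc22e (little)
  top 4b → 0xc → lsli [RI]
  rd@[11:9]=0x1 ⇒ %r1
  imm@[8:0]=0x2e ⇒ 46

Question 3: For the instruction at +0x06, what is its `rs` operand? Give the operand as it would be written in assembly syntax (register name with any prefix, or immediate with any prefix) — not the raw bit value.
[06] 80 4c → 0x4c80
  opcode bits[15:12]=0x4: sll/RR
  [11:9] rd=6 = %r6
  [8:6] rs=2 = %r2

%r2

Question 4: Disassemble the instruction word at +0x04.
jz 16

[04] 10 70 → 0x7010
  op=0x7010>>12=0x7 ⇒ jz (J)
  [11:0] imm=16 = 16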